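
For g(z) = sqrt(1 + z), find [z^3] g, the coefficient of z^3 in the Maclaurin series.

1/16

Use the known series and substitute for the argument.
g(0) = 1
g′(0) = 1/2
g′′(0) = -1/4
g′′′(0) = 3/8
So c_3 = g′′′(0)/3! = 1/16.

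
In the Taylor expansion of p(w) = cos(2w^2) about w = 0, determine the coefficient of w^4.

Differentiate repeatedly and evaluate at the center.
p(0) = 1
p′(0) = 0
p′′(0) = 0
p′′′(0) = 0
p^(4)(0) = -48
So c_4 = p^(4)(0)/4! = -2.

-2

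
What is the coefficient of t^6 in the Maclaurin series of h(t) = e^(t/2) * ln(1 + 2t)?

Expand each factor separately, then convolve coefficients.
h(0) = 0
h′(0) = 2
h′′(0) = -2
h′′′(0) = 23/2
h^(4)(0) = -69
h^(5)(0) = 4509/8
h^(6)(0) = -45595/8

-9119/1152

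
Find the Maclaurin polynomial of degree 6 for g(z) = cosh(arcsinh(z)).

Let u equal the inner series; expand the outer function in u and truncate.
g(0) = 1
g′(0) = 0
g′′(0) = 1
g′′′(0) = 0
g^(4)(0) = -3
g^(5)(0) = 0
g^(6)(0) = 45
Then c_k = g^(k)(0)/k! gives each Taylor coefficient.

z^6/16 - z^4/8 + z^2/2 + 1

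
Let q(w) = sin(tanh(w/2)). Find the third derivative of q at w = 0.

Plug the Maclaurin series of the inner function into that of the outer and collect terms.
The coefficient of w^3 in the expansion is -1/16, so q′′′(0) = 3! * (-1/16) = -3/8.

-3/8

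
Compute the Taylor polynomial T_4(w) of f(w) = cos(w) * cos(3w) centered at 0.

17*w^4/3 - 5*w^2 + 1

Expand each factor separately, then convolve coefficients.
f(0) = 1
f′(0) = 0
f′′(0) = -10
f′′′(0) = 0
f^(4)(0) = 136
Dividing each by k! gives the coefficients c_0, ..., c_4.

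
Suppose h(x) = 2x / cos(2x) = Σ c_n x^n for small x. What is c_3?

Invert the denominator's series and multiply.
h(0) = 0
h′(0) = 2
h′′(0) = 0
h′′′(0) = 24
So c_3 = h′′′(0)/3! = 4.

4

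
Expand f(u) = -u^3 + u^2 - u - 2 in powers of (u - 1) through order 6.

f(1) = -3
f′(1) = -2
f′′(1) = -4
f′′′(1) = -6
f^(4)(1) = 0
f^(5)(1) = 0
f^(6)(1) = 0
Dividing each by k! gives the coefficients c_0, ..., c_6.

-(u - 1)^3 - 2*(u - 1)^2 - 2*(u - 1) - 3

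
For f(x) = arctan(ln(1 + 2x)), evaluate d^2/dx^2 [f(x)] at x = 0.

-4

Let u equal the inner series; expand the outer function in u and truncate.
The coefficient of x^2 in the expansion is -2, so f′′(0) = 2! * (-2) = -4.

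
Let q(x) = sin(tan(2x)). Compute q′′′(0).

Let u equal the inner series; expand the outer function in u and truncate.
The coefficient of x^3 in the expansion is 4/3, so q′′′(0) = 3! * (4/3) = 8.

8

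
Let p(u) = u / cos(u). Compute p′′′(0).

3

Divide the numerator series by the denominator series (power-series long division).
The coefficient of u^3 in the expansion is 1/2, so p′′′(0) = 3! * (1/2) = 3.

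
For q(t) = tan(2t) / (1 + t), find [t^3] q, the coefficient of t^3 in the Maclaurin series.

14/3

Expand each factor separately, then convolve coefficients.
q(0) = 0
q′(0) = 2
q′′(0) = -4
q′′′(0) = 28
The Taylor polynomial is Σ q^(k)(0)/k! · t^k.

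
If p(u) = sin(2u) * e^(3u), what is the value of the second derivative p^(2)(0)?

Take the Cauchy product of the two expansions.
The coefficient of u^2 in the expansion is 6, so p′′(0) = 2! * (6) = 12.

12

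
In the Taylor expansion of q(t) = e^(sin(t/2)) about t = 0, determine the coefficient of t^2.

Substitute the inner expansion into the outer series and collect powers.
[t^0] = 1;  [t^1] = 1/2;  [t^2] = 1/8.
So c_2 = q′′(0)/2! = 1/8.

1/8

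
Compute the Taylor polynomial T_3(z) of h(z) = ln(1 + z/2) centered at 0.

z^3/24 - z^2/8 + z/2

h(0) = 0
h′(0) = 1/2
h′′(0) = -1/4
h′′′(0) = 1/4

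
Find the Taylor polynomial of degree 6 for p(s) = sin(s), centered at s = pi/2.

-(s - pi/2)^6/720 + (s - pi/2)^4/24 - (s - pi/2)^2/2 + 1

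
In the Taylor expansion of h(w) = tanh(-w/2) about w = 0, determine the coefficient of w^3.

h(0) = 0
h′(0) = -1/2
h′′(0) = 0
h′′′(0) = 1/4
Then c_k = h^(k)(0)/k! gives each Taylor coefficient.

1/24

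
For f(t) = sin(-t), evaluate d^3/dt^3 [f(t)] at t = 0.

1

The coefficient of t^3 in the expansion is 1/6, so f′′′(0) = 3! * (1/6) = 1.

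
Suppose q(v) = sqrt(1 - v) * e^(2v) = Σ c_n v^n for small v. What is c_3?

Take the Cauchy product of the two expansions.
q(0) = 1
q′(0) = 3/2
q′′(0) = 7/4
q′′′(0) = 1/8

1/48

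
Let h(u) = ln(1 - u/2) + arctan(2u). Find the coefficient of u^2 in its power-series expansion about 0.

Add the two expansions coefficient-wise.
h(0) = 0
h′(0) = 3/2
h′′(0) = -1/4

-1/8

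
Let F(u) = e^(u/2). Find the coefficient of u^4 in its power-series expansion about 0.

1/384

c_4 = F^(4)(0)/4! = 1/384.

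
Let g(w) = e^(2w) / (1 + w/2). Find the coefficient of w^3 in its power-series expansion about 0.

17/24

Multiply the two series term by term and collect like powers.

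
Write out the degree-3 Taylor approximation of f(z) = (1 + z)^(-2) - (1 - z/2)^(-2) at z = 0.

-9*z^3/2 + 9*z^2/4 - 3*z

Add the two expansions coefficient-wise.
f(0) = 0
f′(0) = -3
f′′(0) = 9/2
f′′′(0) = -27
The Taylor polynomial is Σ f^(k)(0)/k! · z^k.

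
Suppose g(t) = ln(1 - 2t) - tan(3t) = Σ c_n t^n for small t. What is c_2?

Combine the two series term by term.
g(0) = 0
g′(0) = -5
g′′(0) = -4
So c_2 = g′′(0)/2! = -2.

-2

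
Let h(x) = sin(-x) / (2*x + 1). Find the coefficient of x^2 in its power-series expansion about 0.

Multiply the numerator's expansion by the denominator's geometric series.
h(0) = 0
h′(0) = -1
h′′(0) = 4
The Taylor polynomial is Σ h^(k)(0)/k! · x^k.

2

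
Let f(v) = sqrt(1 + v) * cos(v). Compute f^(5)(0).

Multiply the two series term by term and collect like powers.
From the series, [v^5] f = 13/768; multiply by 5! = 120 to get 65/32.

65/32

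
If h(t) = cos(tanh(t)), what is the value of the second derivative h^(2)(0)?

-1

Let u equal the inner series; expand the outer function in u and truncate.
The coefficient of t^2 in the expansion is -1/2, so h′′(0) = 2! * (-1/2) = -1.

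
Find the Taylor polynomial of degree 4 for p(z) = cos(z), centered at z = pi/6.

sqrt(3)*(z - pi/6)^4/48 + (z - pi/6)^3/12 - sqrt(3)*(z - pi/6)^2/4 - (z - pi/6)/2 + sqrt(3)/2

p(pi/6) = sqrt(3)/2
p′(pi/6) = -1/2
p′′(pi/6) = -sqrt(3)/2
p′′′(pi/6) = 1/2
p^(4)(pi/6) = sqrt(3)/2
Dividing each by k! gives the coefficients c_0, ..., c_4.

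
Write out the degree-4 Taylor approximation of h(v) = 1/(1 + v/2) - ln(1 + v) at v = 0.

Expand each term separately and add.
[v^0] = 1;  [v^1] = -3/2;  [v^2] = 3/4;  [v^3] = -11/24;  [v^4] = 5/16.

5*v^4/16 - 11*v^3/24 + 3*v^2/4 - 3*v/2 + 1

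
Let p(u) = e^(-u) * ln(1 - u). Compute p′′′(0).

Take the Cauchy product of the two expansions.
The coefficient of u^3 in the expansion is -1/3, so p′′′(0) = 3! * (-1/3) = -2.

-2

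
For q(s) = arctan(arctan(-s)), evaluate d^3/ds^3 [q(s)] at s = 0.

4

Plug the Maclaurin series of the inner function into that of the outer and collect terms.
The coefficient of s^3 in the expansion is 2/3, so q′′′(0) = 3! * (2/3) = 4.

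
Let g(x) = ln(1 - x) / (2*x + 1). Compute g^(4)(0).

154

Use 1/(1 - r) = Σ r^k on the denominator, then take the Cauchy product.
The coefficient of x^4 in the expansion is 77/12, so g^(4)(0) = 4! * (77/12) = 154.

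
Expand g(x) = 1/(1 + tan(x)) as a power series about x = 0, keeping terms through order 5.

-32*x^5/15 + 5*x^4/3 - 4*x^3/3 + x^2 - x + 1

Compose series: expand the inner function first, then feed it into the outer expansion.
g(0) = 1
g′(0) = -1
g′′(0) = 2
g′′′(0) = -8
g^(4)(0) = 40
g^(5)(0) = -256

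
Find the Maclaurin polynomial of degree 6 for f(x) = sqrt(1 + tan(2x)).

Let u equal the inner series; expand the outer function in u and truncate.

-5521*x^6/720 + 601*x^5/120 - 47*x^4/24 + 11*x^3/6 - x^2/2 + x + 1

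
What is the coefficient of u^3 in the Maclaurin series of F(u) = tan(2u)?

8/3

F(0) = 0
F′(0) = 2
F′′(0) = 0
F′′′(0) = 16
So c_3 = F′′′(0)/3! = 8/3.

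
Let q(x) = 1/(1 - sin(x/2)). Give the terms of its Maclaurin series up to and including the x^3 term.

5*x^3/48 + x^2/4 + x/2 + 1

Plug the Maclaurin series of the inner function into that of the outer and collect terms.
q(0) = 1
q′(0) = 1/2
q′′(0) = 1/2
q′′′(0) = 5/8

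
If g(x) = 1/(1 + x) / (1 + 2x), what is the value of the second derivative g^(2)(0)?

14

Expand each factor separately, then convolve coefficients.
From the series, [x^2] g = 7; multiply by 2! = 2 to get 14.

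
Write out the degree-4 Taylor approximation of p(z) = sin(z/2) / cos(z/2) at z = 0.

z^3/24 + z/2

Invert the denominator's series and multiply.
p(0) = 0
p′(0) = 1/2
p′′(0) = 0
p′′′(0) = 1/4
p^(4)(0) = 0
Then c_k = p^(k)(0)/k! gives each Taylor coefficient.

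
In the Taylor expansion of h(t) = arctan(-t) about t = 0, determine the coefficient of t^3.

1/3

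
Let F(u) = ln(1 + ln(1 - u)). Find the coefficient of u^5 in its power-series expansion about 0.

-19/10

Substitute the inner expansion into the outer series and collect powers.
F(0) = 0
F′(0) = -1
F′′(0) = -2
F′′′(0) = -7
F^(4)(0) = -35
F^(5)(0) = -228
So c_5 = F^(5)(0)/5! = -19/10.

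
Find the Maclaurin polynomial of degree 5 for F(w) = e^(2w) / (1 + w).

Multiply the two series term by term and collect like powers.
F(0) = 1
F′(0) = 1
F′′(0) = 2
F′′′(0) = 2
F^(4)(0) = 8
F^(5)(0) = -8

-w^5/15 + w^4/3 + w^3/3 + w^2 + w + 1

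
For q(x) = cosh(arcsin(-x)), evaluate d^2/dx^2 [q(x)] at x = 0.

Plug the Maclaurin series of the inner function into that of the outer and collect terms.
From the series, [x^2] q = 1/2; multiply by 2! = 2 to get 1.

1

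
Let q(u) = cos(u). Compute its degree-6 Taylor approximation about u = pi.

(u - pi)^6/720 - (u - pi)^4/24 + (u - pi)^2/2 - 1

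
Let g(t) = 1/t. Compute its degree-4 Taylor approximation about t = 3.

(t - 3)^4/243 - (t - 3)^3/81 + (t - 3)^2/27 - (t - 3)/9 + 1/3

g(3) = 1/3
g′(3) = -1/9
g′′(3) = 2/27
g′′′(3) = -2/27
g^(4)(3) = 8/81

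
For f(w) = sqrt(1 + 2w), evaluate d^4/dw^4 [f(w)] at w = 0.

Apply the Taylor formula c_k = f^(k)(a)/k!.
The coefficient of w^4 in the expansion is -5/8, so f^(4)(0) = 4! * (-5/8) = -15.

-15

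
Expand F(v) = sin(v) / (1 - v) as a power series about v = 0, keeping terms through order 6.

Multiply the two series term by term and collect like powers.
F(0) = 0
F′(0) = 1
F′′(0) = 2
F′′′(0) = 5
F^(4)(0) = 20
F^(5)(0) = 101
F^(6)(0) = 606
Then c_k = F^(k)(0)/k! gives each Taylor coefficient.

101*v^6/120 + 101*v^5/120 + 5*v^4/6 + 5*v^3/6 + v^2 + v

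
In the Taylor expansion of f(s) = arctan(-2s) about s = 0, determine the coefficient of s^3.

Differentiate repeatedly and evaluate at the center.
f(0) = 0
f′(0) = -2
f′′(0) = 0
f′′′(0) = 16
The Taylor polynomial is Σ f^(k)(0)/k! · s^k.

8/3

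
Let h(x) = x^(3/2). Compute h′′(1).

The coefficient of (x - 1)^2 in the expansion is 3/8, so h′′(1) = 2! * (3/8) = 3/4.

3/4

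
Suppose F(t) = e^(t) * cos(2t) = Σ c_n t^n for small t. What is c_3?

-11/6

Write out both Maclaurin series and multiply, keeping only the needed powers.
F(0) = 1
F′(0) = 1
F′′(0) = -3
F′′′(0) = -11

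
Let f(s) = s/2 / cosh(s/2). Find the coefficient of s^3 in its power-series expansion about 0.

Divide the numerator series by the denominator series (power-series long division).
f(0) = 0
f′(0) = 1/2
f′′(0) = 0
f′′′(0) = -3/8

-1/16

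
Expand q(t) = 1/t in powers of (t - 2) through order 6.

(t - 2)^6/128 - (t - 2)^5/64 + (t - 2)^4/32 - (t - 2)^3/16 + (t - 2)^2/8 - (t - 2)/4 + 1/2

Differentiate repeatedly and evaluate at the center.
[(t - 2)^0] = 1/2;  [(t - 2)^1] = -1/4;  [(t - 2)^2] = 1/8;  [(t - 2)^3] = -1/16;  [(t - 2)^4] = 1/32;  [(t - 2)^5] = -1/64;  [(t - 2)^6] = 1/128.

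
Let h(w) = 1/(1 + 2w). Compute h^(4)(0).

The coefficient of w^4 in the expansion is 16, so h^(4)(0) = 4! * (16) = 384.

384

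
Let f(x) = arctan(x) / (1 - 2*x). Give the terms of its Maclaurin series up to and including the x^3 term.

11*x^3/3 + 2*x^2 + x

Multiply the numerator's expansion by the denominator's geometric series.
f(0) = 0
f′(0) = 1
f′′(0) = 4
f′′′(0) = 22
The Taylor polynomial is Σ f^(k)(0)/k! · x^k.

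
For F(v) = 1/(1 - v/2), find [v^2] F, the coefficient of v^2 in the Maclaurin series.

1/4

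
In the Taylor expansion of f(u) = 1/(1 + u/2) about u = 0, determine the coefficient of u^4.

Compute the successive derivatives at the expansion point and divide by k!.
[u^0] = 1;  [u^1] = -1/2;  [u^2] = 1/4;  [u^3] = -1/8;  [u^4] = 1/16.
So c_4 = f^(4)(0)/4! = 1/16.

1/16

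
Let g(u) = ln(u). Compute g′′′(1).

2

The coefficient of (u - 1)^3 in the expansion is 1/3, so g′′′(1) = 3! * (1/3) = 2.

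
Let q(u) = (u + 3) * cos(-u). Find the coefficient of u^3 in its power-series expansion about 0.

Distribute the polynomial across the series and collect like powers.
q(0) = 3
q′(0) = 1
q′′(0) = -3
q′′′(0) = -3

-1/2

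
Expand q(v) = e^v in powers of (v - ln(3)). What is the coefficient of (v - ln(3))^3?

q(ln(3)) = 3
q′(ln(3)) = 3
q′′(ln(3)) = 3
q′′′(ln(3)) = 3
Then c_k = q^(k)(ln(3))/k! gives each Taylor coefficient.

1/2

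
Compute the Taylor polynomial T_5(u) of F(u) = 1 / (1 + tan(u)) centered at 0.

Expand as Σ (-1)^k u^k with u equal to the inner function's series.
F(0) = 1
F′(0) = -1
F′′(0) = 2
F′′′(0) = -8
F^(4)(0) = 40
F^(5)(0) = -256
Then c_k = F^(k)(0)/k! gives each Taylor coefficient.

-32*u^5/15 + 5*u^4/3 - 4*u^3/3 + u^2 - u + 1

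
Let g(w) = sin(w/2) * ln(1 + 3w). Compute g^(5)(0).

-4815/4

Write out both Maclaurin series and multiply, keeping only the needed powers.
From the series, [w^5] g = -321/32; multiply by 5! = 120 to get -4815/4.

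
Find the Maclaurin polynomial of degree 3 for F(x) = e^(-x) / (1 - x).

Multiply the numerator's expansion by the denominator's geometric series.
F(0) = 1
F′(0) = 0
F′′(0) = 1
F′′′(0) = 2
Dividing each by k! gives the coefficients c_0, ..., c_3.

x^3/3 + x^2/2 + 1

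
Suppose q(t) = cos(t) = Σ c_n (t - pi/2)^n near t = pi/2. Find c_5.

-1/120

Differentiate repeatedly and evaluate at the center.
q(pi/2) = 0
q′(pi/2) = -1
q′′(pi/2) = 0
q′′′(pi/2) = 1
q^(4)(pi/2) = 0
q^(5)(pi/2) = -1
Then c_k = q^(k)(pi/2)/k! gives each Taylor coefficient.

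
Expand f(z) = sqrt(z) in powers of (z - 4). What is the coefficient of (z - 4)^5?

7/131072

Compute the successive derivatives at the expansion point and divide by k!.
[(z - 4)^0] = 2;  [(z - 4)^1] = 1/4;  [(z - 4)^2] = -1/64;  [(z - 4)^3] = 1/512;  [(z - 4)^4] = -5/16384;  [(z - 4)^5] = 7/131072.
So c_5 = f^(5)(4)/5! = 7/131072.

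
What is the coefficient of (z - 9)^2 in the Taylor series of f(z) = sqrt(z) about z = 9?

Apply the Taylor formula c_k = f^(k)(a)/k!.
[(z - 9)^0] = 3;  [(z - 9)^1] = 1/6;  [(z - 9)^2] = -1/216.

-1/216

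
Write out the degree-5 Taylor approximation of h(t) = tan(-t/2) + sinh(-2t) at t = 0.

Expand each term separately and add.
h(0) = 0
h′(0) = -5/2
h′′(0) = 0
h′′′(0) = -33/4
h^(4)(0) = 0
h^(5)(0) = -65/2
The Taylor polynomial is Σ h^(k)(0)/k! · t^k.

-13*t^5/48 - 11*t^3/8 - 5*t/2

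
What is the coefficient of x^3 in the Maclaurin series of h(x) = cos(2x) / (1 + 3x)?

-21

Write out both Maclaurin series and multiply, keeping only the needed powers.
h(0) = 1
h′(0) = -3
h′′(0) = 14
h′′′(0) = -126
Then c_k = h^(k)(0)/k! gives each Taylor coefficient.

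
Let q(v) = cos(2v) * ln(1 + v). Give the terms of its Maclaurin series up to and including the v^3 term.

-5*v^3/3 - v^2/2 + v

Expand each factor separately, then convolve coefficients.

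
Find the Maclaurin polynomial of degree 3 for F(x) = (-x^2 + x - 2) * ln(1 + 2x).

Shift and add copies of the series according to the polynomial's terms.

-28*x^3/3 + 6*x^2 - 4*x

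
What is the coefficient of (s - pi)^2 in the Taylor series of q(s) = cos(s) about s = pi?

Compute the successive derivatives at the expansion point and divide by k!.

1/2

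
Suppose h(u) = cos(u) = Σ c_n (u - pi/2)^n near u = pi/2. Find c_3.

1/6

Compute the successive derivatives at the expansion point and divide by k!.
h(pi/2) = 0
h′(pi/2) = -1
h′′(pi/2) = 0
h′′′(pi/2) = 1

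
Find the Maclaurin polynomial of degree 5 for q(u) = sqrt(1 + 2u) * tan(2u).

Take the Cauchy product of the two expansions.
[u^0] = 0;  [u^1] = 2;  [u^2] = 2;  [u^3] = 5/3;  [u^4] = 11/3;  [u^5] = 101/60.

101*u^5/60 + 11*u^4/3 + 5*u^3/3 + 2*u^2 + 2*u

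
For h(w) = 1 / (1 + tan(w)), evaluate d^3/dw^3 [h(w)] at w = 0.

Use the geometric series for the reciprocal, then substitute.
The coefficient of w^3 in the expansion is -4/3, so h′′′(0) = 3! * (-4/3) = -8.

-8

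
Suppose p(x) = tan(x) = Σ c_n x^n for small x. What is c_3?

1/3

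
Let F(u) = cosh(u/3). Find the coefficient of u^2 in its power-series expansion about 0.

[u^0] = 1;  [u^1] = 0;  [u^2] = 1/18.

1/18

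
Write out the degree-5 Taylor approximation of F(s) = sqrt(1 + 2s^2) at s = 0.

Apply the Taylor formula c_k = f^(k)(a)/k!.
[s^0] = 1;  [s^1] = 0;  [s^2] = 1;  [s^3] = 0;  [s^4] = -1/2;  [s^5] = 0.

-s^4/2 + s^2 + 1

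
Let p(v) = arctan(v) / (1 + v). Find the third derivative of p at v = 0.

4

Expand each factor separately, then convolve coefficients.
The coefficient of v^3 in the expansion is 2/3, so p′′′(0) = 3! * (2/3) = 4.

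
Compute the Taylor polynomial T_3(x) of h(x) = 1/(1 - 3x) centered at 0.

h(0) = 1
h′(0) = 3
h′′(0) = 18
h′′′(0) = 162
Then c_k = h^(k)(0)/k! gives each Taylor coefficient.

27*x^3 + 9*x^2 + 3*x + 1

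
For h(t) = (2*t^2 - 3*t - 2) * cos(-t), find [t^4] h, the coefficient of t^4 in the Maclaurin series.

-13/12

Multiply each power in the prefactor through the base expansion.
h(0) = -2
h′(0) = -3
h′′(0) = 6
h′′′(0) = 9
h^(4)(0) = -26
So c_4 = h^(4)(0)/4! = -13/12.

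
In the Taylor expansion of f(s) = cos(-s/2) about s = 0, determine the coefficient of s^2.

-1/8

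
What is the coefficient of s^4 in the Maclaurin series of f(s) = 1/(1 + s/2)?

Use the known series and substitute for the argument.
f(0) = 1
f′(0) = -1/2
f′′(0) = 1/2
f′′′(0) = -3/4
f^(4)(0) = 3/2
The Taylor polynomial is Σ f^(k)(0)/k! · s^k.

1/16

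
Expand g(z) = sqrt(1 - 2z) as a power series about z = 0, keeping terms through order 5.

Use the known series and substitute for the argument.
[z^0] = 1;  [z^1] = -1;  [z^2] = -1/2;  [z^3] = -1/2;  [z^4] = -5/8;  [z^5] = -7/8.

-7*z^5/8 - 5*z^4/8 - z^3/2 - z^2/2 - z + 1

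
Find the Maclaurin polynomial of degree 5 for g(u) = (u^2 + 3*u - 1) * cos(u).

Distribute the polynomial across the series and collect like powers.

u^5/8 - 13*u^4/24 - 3*u^3/2 + 3*u^2/2 + 3*u - 1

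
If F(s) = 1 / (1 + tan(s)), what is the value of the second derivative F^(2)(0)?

Use the geometric series for the reciprocal, then substitute.
From the series, [s^2] F = 1; multiply by 2! = 2 to get 2.

2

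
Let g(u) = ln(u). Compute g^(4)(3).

The coefficient of (u - 3)^4 in the expansion is -1/324, so g^(4)(3) = 4! * (-1/324) = -2/27.

-2/27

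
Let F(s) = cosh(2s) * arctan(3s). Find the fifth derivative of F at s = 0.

3912

Multiply the two series term by term and collect like powers.
The coefficient of s^5 in the expansion is 163/5, so F^(5)(0) = 5! * (163/5) = 3912.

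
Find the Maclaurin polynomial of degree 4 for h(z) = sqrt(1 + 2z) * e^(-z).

Multiply the two series term by term and collect like powers.
h(0) = 1
h′(0) = 0
h′′(0) = -2
h′′′(0) = 8
h^(4)(0) = -36

-3*z^4/2 + 4*z^3/3 - z^2 + 1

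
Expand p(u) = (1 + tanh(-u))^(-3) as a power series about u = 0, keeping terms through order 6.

Let u equal the inner series; expand the outer function in u and truncate.
p(0) = 1
p′(0) = 3
p′′(0) = 12
p′′′(0) = 54
p^(4)(0) = 264
p^(5)(0) = 1368
p^(6)(0) = 7392

154*u^6/15 + 57*u^5/5 + 11*u^4 + 9*u^3 + 6*u^2 + 3*u + 1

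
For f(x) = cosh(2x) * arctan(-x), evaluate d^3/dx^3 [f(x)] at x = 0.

Multiply the two series term by term and collect like powers.
The coefficient of x^3 in the expansion is -5/3, so f′′′(0) = 3! * (-5/3) = -10.

-10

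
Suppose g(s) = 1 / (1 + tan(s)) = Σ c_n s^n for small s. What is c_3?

Write 1/(1+u) = 1 - u + u^2 - u^3 + ... and substitute the series for u.
[s^0] = 1;  [s^1] = -1;  [s^2] = 1;  [s^3] = -4/3.

-4/3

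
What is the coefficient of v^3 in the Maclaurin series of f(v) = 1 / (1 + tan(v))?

Write 1/(1+u) = 1 - u + u^2 - u^3 + ... and substitute the series for u.
[v^0] = 1;  [v^1] = -1;  [v^2] = 1;  [v^3] = -4/3.

-4/3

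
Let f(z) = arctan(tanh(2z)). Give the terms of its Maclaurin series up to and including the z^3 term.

-16*z^3/3 + 2*z

Compose series: expand the inner function first, then feed it into the outer expansion.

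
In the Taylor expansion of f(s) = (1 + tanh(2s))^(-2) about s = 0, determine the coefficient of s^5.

Substitute the inner expansion into the outer series and collect powers.
f(0) = 1
f′(0) = -4
f′′(0) = 24
f′′′(0) = -160
f^(4)(0) = 1152
f^(5)(0) = -8704

-1088/15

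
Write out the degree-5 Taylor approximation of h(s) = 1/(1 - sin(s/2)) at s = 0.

61*s^5/3840 + s^4/24 + 5*s^3/48 + s^2/4 + s/2 + 1

Compose series: expand the inner function first, then feed it into the outer expansion.
[s^0] = 1;  [s^1] = 1/2;  [s^2] = 1/4;  [s^3] = 5/48;  [s^4] = 1/24;  [s^5] = 61/3840.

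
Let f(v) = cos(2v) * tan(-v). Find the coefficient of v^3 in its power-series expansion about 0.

Multiply the two series term by term and collect like powers.
[v^0] = 0;  [v^1] = -1;  [v^2] = 0;  [v^3] = 5/3.

5/3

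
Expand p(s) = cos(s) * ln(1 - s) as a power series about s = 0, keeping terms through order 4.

s^3/6 - s^2/2 - s

Take the Cauchy product of the two expansions.
p(0) = 0
p′(0) = -1
p′′(0) = -1
p′′′(0) = 1
p^(4)(0) = 0
The Taylor polynomial is Σ p^(k)(0)/k! · s^k.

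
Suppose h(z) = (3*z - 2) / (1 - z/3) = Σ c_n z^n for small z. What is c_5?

7/243

Distribute the polynomial across the series and collect like powers.
h(0) = -2
h′(0) = 7/3
h′′(0) = 14/9
h′′′(0) = 14/9
h^(4)(0) = 56/27
h^(5)(0) = 280/81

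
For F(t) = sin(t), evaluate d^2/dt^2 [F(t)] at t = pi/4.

-sqrt(2)/2

From the series, [(t - pi/4)^2] F = -sqrt(2)/4; multiply by 2! = 2 to get -sqrt(2)/2.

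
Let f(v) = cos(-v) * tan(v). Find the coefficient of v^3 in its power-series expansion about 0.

-1/6

Expand each factor separately, then convolve coefficients.
f(0) = 0
f′(0) = 1
f′′(0) = 0
f′′′(0) = -1
The Taylor polynomial is Σ f^(k)(0)/k! · v^k.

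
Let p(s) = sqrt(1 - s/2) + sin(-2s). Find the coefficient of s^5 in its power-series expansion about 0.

Add the two expansions coefficient-wise.
[s^0] = 1;  [s^1] = -9/4;  [s^2] = -1/32;  [s^3] = 509/384;  [s^4] = -5/2048;  [s^5] = -32873/122880.

-32873/122880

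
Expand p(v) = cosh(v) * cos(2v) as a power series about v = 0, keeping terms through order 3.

Multiply the two series term by term and collect like powers.
p(0) = 1
p′(0) = 0
p′′(0) = -3
p′′′(0) = 0
Then c_k = p^(k)(0)/k! gives each Taylor coefficient.

1 - 3*v^2/2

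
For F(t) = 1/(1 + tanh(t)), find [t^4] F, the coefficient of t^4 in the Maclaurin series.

Plug the Maclaurin series of the inner function into that of the outer and collect terms.
[t^0] = 1;  [t^1] = -1;  [t^2] = 1;  [t^3] = -2/3;  [t^4] = 1/3.

1/3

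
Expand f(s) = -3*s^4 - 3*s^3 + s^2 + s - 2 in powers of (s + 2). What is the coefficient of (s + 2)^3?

Differentiate repeatedly and evaluate at the center.
f(-2) = -24
f′(-2) = 57
f′′(-2) = -106
f′′′(-2) = 126
Then c_k = f^(k)(-2)/k! gives each Taylor coefficient.

21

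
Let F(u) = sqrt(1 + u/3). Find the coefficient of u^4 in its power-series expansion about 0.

Use the known series and substitute for the argument.
F(0) = 1
F′(0) = 1/6
F′′(0) = -1/36
F′′′(0) = 1/72
F^(4)(0) = -5/432

-5/10368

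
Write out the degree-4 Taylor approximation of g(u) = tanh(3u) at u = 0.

-9*u^3 + 3*u

Use the known series and substitute for the argument.
g(0) = 0
g′(0) = 3
g′′(0) = 0
g′′′(0) = -54
g^(4)(0) = 0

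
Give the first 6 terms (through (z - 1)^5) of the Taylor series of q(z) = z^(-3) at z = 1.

-21*(z - 1)^5 + 15*(z - 1)^4 - 10*(z - 1)^3 + 6*(z - 1)^2 - 3*(z - 1) + 1

Compute the successive derivatives at the expansion point and divide by k!.
q(1) = 1
q′(1) = -3
q′′(1) = 12
q′′′(1) = -60
q^(4)(1) = 360
q^(5)(1) = -2520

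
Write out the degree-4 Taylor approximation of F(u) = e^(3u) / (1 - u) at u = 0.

Multiply the two series term by term and collect like powers.

131*u^4/8 + 13*u^3 + 17*u^2/2 + 4*u + 1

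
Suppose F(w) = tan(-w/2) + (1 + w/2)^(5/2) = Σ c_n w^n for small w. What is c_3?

Combine the two series term by term.
F(0) = 1
F′(0) = 3/4
F′′(0) = 15/16
F′′′(0) = -1/64
So c_3 = F′′′(0)/3! = -1/384.

-1/384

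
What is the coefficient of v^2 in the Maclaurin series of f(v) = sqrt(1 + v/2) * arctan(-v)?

Take the Cauchy product of the two expansions.
f(0) = 0
f′(0) = -1
f′′(0) = -1/2
So c_2 = f′′(0)/2! = -1/4.

-1/4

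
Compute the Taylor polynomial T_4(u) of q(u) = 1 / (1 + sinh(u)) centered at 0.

Write 1/(1+u) = 1 - u + u^2 - u^3 + ... and substitute the series for u.
q(0) = 1
q′(0) = -1
q′′(0) = 2
q′′′(0) = -7
q^(4)(0) = 32
Then c_k = q^(k)(0)/k! gives each Taylor coefficient.

4*u^4/3 - 7*u^3/6 + u^2 - u + 1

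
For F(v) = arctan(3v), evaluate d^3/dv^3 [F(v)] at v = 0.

-54

From the series, [v^3] F = -9; multiply by 3! = 6 to get -54.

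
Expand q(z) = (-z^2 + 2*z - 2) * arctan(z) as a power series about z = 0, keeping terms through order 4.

-2*z^4/3 - z^3/3 + 2*z^2 - 2*z

Shift and add copies of the series according to the polynomial's terms.
[z^0] = 0;  [z^1] = -2;  [z^2] = 2;  [z^3] = -1/3;  [z^4] = -2/3.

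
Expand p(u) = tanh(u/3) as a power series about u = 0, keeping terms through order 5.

2*u^5/3645 - u^3/81 + u/3

Compute the successive derivatives at the expansion point and divide by k!.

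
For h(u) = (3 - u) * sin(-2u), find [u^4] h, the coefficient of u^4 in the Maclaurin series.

-4/3

Multiply each power in the prefactor through the base expansion.
h(0) = 0
h′(0) = -6
h′′(0) = 4
h′′′(0) = 24
h^(4)(0) = -32
Dividing each by k! gives the coefficients c_0, ..., c_4.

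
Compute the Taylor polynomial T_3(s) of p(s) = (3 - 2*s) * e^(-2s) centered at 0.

-8*s^3 + 10*s^2 - 8*s + 3

Multiply each power in the prefactor through the base expansion.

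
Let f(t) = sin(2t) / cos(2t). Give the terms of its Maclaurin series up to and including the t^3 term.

Invert the denominator's series and multiply.

8*t^3/3 + 2*t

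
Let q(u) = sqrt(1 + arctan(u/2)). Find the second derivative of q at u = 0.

-1/16

Plug the Maclaurin series of the inner function into that of the outer and collect terms.
The coefficient of u^2 in the expansion is -1/32, so q′′(0) = 2! * (-1/32) = -1/16.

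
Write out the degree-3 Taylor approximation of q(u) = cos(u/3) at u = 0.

1 - u^2/18

Apply the Taylor formula c_k = f^(k)(a)/k!.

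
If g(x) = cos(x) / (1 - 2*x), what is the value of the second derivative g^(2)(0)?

7

Use 1/(1 - r) = Σ r^k on the denominator, then take the Cauchy product.
From the series, [x^2] g = 7/2; multiply by 2! = 2 to get 7.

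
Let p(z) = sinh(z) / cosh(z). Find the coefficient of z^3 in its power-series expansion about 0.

-1/3

Divide the numerator series by the denominator series (power-series long division).
[z^0] = 0;  [z^1] = 1;  [z^2] = 0;  [z^3] = -1/3.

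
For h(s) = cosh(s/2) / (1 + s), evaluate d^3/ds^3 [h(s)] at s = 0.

-27/4

Write out both Maclaurin series and multiply, keeping only the needed powers.
From the series, [s^3] h = -9/8; multiply by 3! = 6 to get -27/4.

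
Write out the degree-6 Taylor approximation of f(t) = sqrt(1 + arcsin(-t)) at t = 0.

-3169*t^6/46080 - 123*t^5/1280 - 31*t^4/384 - 7*t^3/48 - t^2/8 - t/2 + 1

Substitute the inner expansion into the outer series and collect powers.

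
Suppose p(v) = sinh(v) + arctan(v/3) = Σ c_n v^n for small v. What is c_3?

25/162

Combine the two series term by term.
[v^0] = 0;  [v^1] = 4/3;  [v^2] = 0;  [v^3] = 25/162.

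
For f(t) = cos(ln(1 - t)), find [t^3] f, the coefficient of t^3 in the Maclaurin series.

Let u equal the inner series; expand the outer function in u and truncate.
f(0) = 1
f′(0) = 0
f′′(0) = -1
f′′′(0) = -3
Then c_k = f^(k)(0)/k! gives each Taylor coefficient.

-1/2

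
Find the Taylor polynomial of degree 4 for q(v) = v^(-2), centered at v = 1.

5*(v - 1)^4 - 4*(v - 1)^3 + 3*(v - 1)^2 - 2*(v - 1) + 1

q(1) = 1
q′(1) = -2
q′′(1) = 6
q′′′(1) = -24
q^(4)(1) = 120
Then c_k = q^(k)(1)/k! gives each Taylor coefficient.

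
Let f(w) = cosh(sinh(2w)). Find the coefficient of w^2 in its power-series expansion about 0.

Compose series: expand the inner function first, then feed it into the outer expansion.
[w^0] = 1;  [w^1] = 0;  [w^2] = 2.
So c_2 = f′′(0)/2! = 2.

2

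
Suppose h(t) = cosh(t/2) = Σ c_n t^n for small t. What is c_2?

Use the known series and substitute for the argument.

1/8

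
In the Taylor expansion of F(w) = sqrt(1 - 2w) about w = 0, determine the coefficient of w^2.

-1/2

[w^0] = 1;  [w^1] = -1;  [w^2] = -1/2.
So c_2 = F′′(0)/2! = -1/2.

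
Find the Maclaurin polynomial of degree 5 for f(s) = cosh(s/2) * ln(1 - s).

Multiply the two series term by term and collect like powers.
f(0) = 0
f′(0) = -1
f′′(0) = -1
f′′′(0) = -11/4
f^(4)(0) = -15/2
f^(5)(0) = -469/16
Then c_k = f^(k)(0)/k! gives each Taylor coefficient.

-469*s^5/1920 - 5*s^4/16 - 11*s^3/24 - s^2/2 - s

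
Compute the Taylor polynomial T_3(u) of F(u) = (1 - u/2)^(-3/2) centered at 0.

F(0) = 1
F′(0) = 3/4
F′′(0) = 15/16
F′′′(0) = 105/64

35*u^3/128 + 15*u^2/32 + 3*u/4 + 1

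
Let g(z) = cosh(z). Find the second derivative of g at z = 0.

From the series, [z^2] g = 1/2; multiply by 2! = 2 to get 1.

1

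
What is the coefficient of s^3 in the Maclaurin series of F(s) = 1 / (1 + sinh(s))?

Write 1/(1+u) = 1 - u + u^2 - u^3 + ... and substitute the series for u.

-7/6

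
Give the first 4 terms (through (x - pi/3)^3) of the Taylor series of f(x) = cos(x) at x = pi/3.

sqrt(3)*(x - pi/3)^3/12 - (x - pi/3)^2/4 - sqrt(3)*(x - pi/3)/2 + 1/2

Differentiate repeatedly and evaluate at the center.
f(pi/3) = 1/2
f′(pi/3) = -sqrt(3)/2
f′′(pi/3) = -1/2
f′′′(pi/3) = sqrt(3)/2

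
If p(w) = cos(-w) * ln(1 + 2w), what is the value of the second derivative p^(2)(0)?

Expand each factor separately, then convolve coefficients.
The coefficient of w^2 in the expansion is -2, so p′′(0) = 2! * (-2) = -4.

-4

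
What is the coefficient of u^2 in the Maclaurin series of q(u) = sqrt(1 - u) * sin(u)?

Write out both Maclaurin series and multiply, keeping only the needed powers.
q(0) = 0
q′(0) = 1
q′′(0) = -1

-1/2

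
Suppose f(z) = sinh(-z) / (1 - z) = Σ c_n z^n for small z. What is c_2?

Expand each factor separately, then convolve coefficients.
So c_2 = f′′(0)/2! = -1.

-1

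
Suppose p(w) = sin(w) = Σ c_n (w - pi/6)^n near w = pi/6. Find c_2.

p(pi/6) = 1/2
p′(pi/6) = sqrt(3)/2
p′′(pi/6) = -1/2
So c_2 = p′′(pi/6)/2! = -1/4.

-1/4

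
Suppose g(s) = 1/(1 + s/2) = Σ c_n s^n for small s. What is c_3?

-1/8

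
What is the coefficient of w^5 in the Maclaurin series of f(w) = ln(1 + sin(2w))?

Substitute the inner expansion into the outer series and collect powers.
f(0) = 0
f′(0) = 2
f′′(0) = -4
f′′′(0) = 8
f^(4)(0) = -32
f^(5)(0) = 160

4/3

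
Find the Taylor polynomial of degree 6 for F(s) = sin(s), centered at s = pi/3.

F(pi/3) = sqrt(3)/2
F′(pi/3) = 1/2
F′′(pi/3) = -sqrt(3)/2
F′′′(pi/3) = -1/2
F^(4)(pi/3) = sqrt(3)/2
F^(5)(pi/3) = 1/2
F^(6)(pi/3) = -sqrt(3)/2

-sqrt(3)*(s - pi/3)^6/1440 + (s - pi/3)^5/240 + sqrt(3)*(s - pi/3)^4/48 - (s - pi/3)^3/12 - sqrt(3)*(s - pi/3)^2/4 + (s - pi/3)/2 + sqrt(3)/2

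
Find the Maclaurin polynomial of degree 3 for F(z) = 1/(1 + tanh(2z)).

-16*z^3/3 + 4*z^2 - 2*z + 1

Plug the Maclaurin series of the inner function into that of the outer and collect terms.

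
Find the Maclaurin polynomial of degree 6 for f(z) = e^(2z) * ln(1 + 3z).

-55*z^6 + 221*z^5/10 - 29*z^4/4 + 6*z^3 + 3*z^2/2 + 3*z

Take the Cauchy product of the two expansions.
f(0) = 0
f′(0) = 3
f′′(0) = 3
f′′′(0) = 36
f^(4)(0) = -174
f^(5)(0) = 2652
f^(6)(0) = -39600
The Taylor polynomial is Σ f^(k)(0)/k! · z^k.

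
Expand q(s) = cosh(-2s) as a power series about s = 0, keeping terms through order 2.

2*s^2 + 1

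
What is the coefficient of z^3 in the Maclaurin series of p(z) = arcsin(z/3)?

1/162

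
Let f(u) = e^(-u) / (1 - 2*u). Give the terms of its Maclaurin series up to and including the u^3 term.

29*u^3/6 + 5*u^2/2 + u + 1

Multiply the numerator's expansion by the denominator's geometric series.
f(0) = 1
f′(0) = 1
f′′(0) = 5
f′′′(0) = 29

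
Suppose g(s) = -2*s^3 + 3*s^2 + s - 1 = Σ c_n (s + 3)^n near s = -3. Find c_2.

g(-3) = 77
g′(-3) = -71
g′′(-3) = 42
So c_2 = g′′(-3)/2! = 21.

21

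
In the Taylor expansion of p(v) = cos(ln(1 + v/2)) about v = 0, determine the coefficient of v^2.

-1/8

Plug the Maclaurin series of the inner function into that of the outer and collect terms.
p(0) = 1
p′(0) = 0
p′′(0) = -1/4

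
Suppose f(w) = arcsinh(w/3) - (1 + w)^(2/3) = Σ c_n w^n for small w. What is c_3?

Combine the two series term by term.
f(0) = -1
f′(0) = -1/3
f′′(0) = 2/9
f′′′(0) = -1/3

-1/18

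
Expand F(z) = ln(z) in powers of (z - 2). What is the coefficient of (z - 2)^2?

-1/8

c_2 = F′′(2)/2! = -1/8.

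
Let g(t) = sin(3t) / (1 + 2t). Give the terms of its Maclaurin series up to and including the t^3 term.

15*t^3/2 - 6*t^2 + 3*t

Take the Cauchy product of the two expansions.
g(0) = 0
g′(0) = 3
g′′(0) = -12
g′′′(0) = 45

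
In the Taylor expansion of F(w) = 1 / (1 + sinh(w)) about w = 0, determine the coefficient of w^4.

4/3

Write 1/(1+u) = 1 - u + u^2 - u^3 + ... and substitute the series for u.
F(0) = 1
F′(0) = -1
F′′(0) = 2
F′′′(0) = -7
F^(4)(0) = 32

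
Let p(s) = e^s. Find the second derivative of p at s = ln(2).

Apply the Taylor formula c_k = f^(k)(a)/k!.
From the series, [(s - ln(2))^2] p = 1; multiply by 2! = 2 to get 2.

2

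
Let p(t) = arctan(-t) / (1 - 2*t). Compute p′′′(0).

-22

Use 1/(1 - r) = Σ r^k on the denominator, then take the Cauchy product.
The coefficient of t^3 in the expansion is -11/3, so p′′′(0) = 3! * (-11/3) = -22.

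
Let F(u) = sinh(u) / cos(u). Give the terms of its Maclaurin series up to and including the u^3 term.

Divide the numerator series by the denominator series (power-series long division).
F(0) = 0
F′(0) = 1
F′′(0) = 0
F′′′(0) = 4

2*u^3/3 + u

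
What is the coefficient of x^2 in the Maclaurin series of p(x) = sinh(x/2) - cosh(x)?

-1/2

Expand each term separately and add.
p(0) = -1
p′(0) = 1/2
p′′(0) = -1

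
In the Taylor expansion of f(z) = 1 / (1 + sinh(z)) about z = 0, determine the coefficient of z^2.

1

Expand as Σ (-1)^k u^k with u equal to the inner function's series.
[z^0] = 1;  [z^1] = -1;  [z^2] = 1.
So c_2 = f′′(0)/2! = 1.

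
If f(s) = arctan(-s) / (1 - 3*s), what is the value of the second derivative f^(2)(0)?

Use 1/(1 - r) = Σ r^k on the denominator, then take the Cauchy product.
The coefficient of s^2 in the expansion is -3, so f′′(0) = 2! * (-3) = -6.

-6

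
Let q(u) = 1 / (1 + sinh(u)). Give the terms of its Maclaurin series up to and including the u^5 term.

-181*u^5/120 + 4*u^4/3 - 7*u^3/6 + u^2 - u + 1

Expand as Σ (-1)^k u^k with u equal to the inner function's series.
q(0) = 1
q′(0) = -1
q′′(0) = 2
q′′′(0) = -7
q^(4)(0) = 32
q^(5)(0) = -181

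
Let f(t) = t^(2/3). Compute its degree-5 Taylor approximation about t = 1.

14*(t - 1)^5/729 - 7*(t - 1)^4/243 + 4*(t - 1)^3/81 - (t - 1)^2/9 + 2*(t - 1)/3 + 1

f(1) = 1
f′(1) = 2/3
f′′(1) = -2/9
f′′′(1) = 8/27
f^(4)(1) = -56/81
f^(5)(1) = 560/243
Then c_k = f^(k)(1)/k! gives each Taylor coefficient.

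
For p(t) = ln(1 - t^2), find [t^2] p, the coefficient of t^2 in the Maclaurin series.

-1

p(0) = 0
p′(0) = 0
p′′(0) = -2
So c_2 = p′′(0)/2! = -1.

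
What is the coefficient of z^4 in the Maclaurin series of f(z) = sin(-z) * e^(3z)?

Expand each factor separately, then convolve coefficients.
f(0) = 0
f′(0) = -1
f′′(0) = -6
f′′′(0) = -26
f^(4)(0) = -96
So c_4 = f^(4)(0)/4! = -4.

-4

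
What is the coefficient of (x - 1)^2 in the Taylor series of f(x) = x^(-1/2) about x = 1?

[(x - 1)^0] = 1;  [(x - 1)^1] = -1/2;  [(x - 1)^2] = 3/8.

3/8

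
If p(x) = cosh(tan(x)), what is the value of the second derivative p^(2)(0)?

1

Plug the Maclaurin series of the inner function into that of the outer and collect terms.
From the series, [x^2] p = 1/2; multiply by 2! = 2 to get 1.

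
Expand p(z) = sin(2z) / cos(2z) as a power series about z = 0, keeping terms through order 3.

Invert the denominator's series and multiply.
p(0) = 0
p′(0) = 2
p′′(0) = 0
p′′′(0) = 16

8*z^3/3 + 2*z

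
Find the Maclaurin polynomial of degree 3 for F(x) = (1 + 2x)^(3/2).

-x^3/2 + 3*x^2/2 + 3*x + 1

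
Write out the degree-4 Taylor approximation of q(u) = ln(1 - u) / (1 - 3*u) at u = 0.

Multiply the numerator's expansion by the denominator's geometric series.
q(0) = 0
q′(0) = -1
q′′(0) = -7
q′′′(0) = -65
q^(4)(0) = -786

-131*u^4/4 - 65*u^3/6 - 7*u^2/2 - u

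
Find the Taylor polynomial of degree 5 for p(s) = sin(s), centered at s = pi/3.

(s - pi/3)^5/240 + sqrt(3)*(s - pi/3)^4/48 - (s - pi/3)^3/12 - sqrt(3)*(s - pi/3)^2/4 + (s - pi/3)/2 + sqrt(3)/2

[(s - pi/3)^0] = sqrt(3)/2;  [(s - pi/3)^1] = 1/2;  [(s - pi/3)^2] = -sqrt(3)/4;  [(s - pi/3)^3] = -1/12;  [(s - pi/3)^4] = sqrt(3)/48;  [(s - pi/3)^5] = 1/240.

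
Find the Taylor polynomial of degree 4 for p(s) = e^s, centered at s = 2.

p(2) = e^(2)
p′(2) = e^(2)
p′′(2) = e^(2)
p′′′(2) = e^(2)
p^(4)(2) = e^(2)
Dividing each by k! gives the coefficients c_0, ..., c_4.

(s - 2)^4*e^(2)/24 + (s - 2)^3*e^(2)/6 + (s - 2)^2*e^(2)/2 + (s - 2)*e^(2) + e^(2)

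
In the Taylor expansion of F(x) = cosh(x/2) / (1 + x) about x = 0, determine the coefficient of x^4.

Expand each factor separately, then convolve coefficients.
[x^0] = 1;  [x^1] = -1;  [x^2] = 9/8;  [x^3] = -9/8;  [x^4] = 433/384.

433/384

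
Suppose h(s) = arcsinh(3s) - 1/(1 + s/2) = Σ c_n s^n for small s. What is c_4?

Expand each term separately and add.
h(0) = -1
h′(0) = 7/2
h′′(0) = -1/2
h′′′(0) = -105/4
h^(4)(0) = -3/2

-1/16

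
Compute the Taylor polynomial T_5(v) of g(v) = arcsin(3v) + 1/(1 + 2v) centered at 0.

Add the two expansions coefficient-wise.
[v^0] = 1;  [v^1] = 1;  [v^2] = 4;  [v^3] = -7/2;  [v^4] = 16;  [v^5] = -551/40.

-551*v^5/40 + 16*v^4 - 7*v^3/2 + 4*v^2 + v + 1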